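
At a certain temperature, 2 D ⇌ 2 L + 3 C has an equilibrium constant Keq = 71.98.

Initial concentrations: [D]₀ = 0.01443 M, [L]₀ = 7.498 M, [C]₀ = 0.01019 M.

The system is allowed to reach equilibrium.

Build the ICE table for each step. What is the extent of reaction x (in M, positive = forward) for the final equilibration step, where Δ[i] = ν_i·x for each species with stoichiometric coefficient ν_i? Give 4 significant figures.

Q₀ = 0.2857 vs Keq = 71.98 ⇒ Q<K, forward
Step 1:
                  D         L         C
  init      0.01443     7.498   0.01019
  Δ        -0.01068   0.01068   0.01601
  eq       0.003754     7.509    0.0262
  solve Keq expr → x = 0.005338; check Q = 71.98

x = 0.005338 M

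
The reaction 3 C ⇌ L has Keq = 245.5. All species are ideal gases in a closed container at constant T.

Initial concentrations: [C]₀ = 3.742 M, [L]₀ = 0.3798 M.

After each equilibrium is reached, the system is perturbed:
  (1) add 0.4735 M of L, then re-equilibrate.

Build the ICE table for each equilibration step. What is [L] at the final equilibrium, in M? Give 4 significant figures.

Q₀ = 0.007248 vs Keq = 245.5 ⇒ Q<K, forward
Step 1:
                  C         L
  I           3.742    0.3798
  C          -3.557     1.186
  E          0.1854     1.565
  solve Keq expr → x = 1.186; check Q = 245.5
Then add 0.4735 M of L.
Step 2:
                  C         L
  I          0.1854     2.039
  C         0.01689  -0.00563
  E          0.2023     2.033
  solve Keq expr → x = -0.00563; check Q = 245.5

[L]_eq = 2.033 M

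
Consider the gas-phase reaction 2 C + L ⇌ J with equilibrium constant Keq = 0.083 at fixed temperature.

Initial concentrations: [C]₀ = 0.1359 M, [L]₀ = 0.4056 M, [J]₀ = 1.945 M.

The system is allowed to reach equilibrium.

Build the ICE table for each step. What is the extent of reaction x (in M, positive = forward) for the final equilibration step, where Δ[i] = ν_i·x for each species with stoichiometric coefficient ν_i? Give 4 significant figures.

Q₀ = 259.6 vs Keq = 0.083 ⇒ Q>K, reverse
Step 1:
                  C         L         J
  Initial    0.1359    0.4056     1.945
  Change      2.321      1.16     -1.16
  Equil       2.457     1.566    0.7846
  solve Keq expr → x = -1.16; check Q = 0.083

x = -1.16 M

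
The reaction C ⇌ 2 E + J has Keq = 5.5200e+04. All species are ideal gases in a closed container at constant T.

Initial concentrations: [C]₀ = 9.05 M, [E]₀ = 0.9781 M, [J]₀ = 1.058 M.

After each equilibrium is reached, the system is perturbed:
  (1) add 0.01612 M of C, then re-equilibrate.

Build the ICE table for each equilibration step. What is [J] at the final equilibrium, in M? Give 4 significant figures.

Q₀ = 0.1118 vs Keq = 5.5200e+04 ⇒ Q<K, forward
Step 1:
                    C           E           J
  Initial        9.05      0.9781       1.058
  Change       -8.985       17.97       8.985
  Equil       0.06532       18.95       10.04
  solve Keq expr → x = 8.985; check Q = 5.5200e+04
Then add 0.01612 M of C.
Step 2:
                    C           E           J
  Initial     0.08144       18.95       10.04
  Change      -0.0158      0.0316      0.0158
  Equil       0.06564       18.98       10.06
  solve Keq expr → x = 0.0158; check Q = 5.5200e+04

[J]_eq = 10.06 M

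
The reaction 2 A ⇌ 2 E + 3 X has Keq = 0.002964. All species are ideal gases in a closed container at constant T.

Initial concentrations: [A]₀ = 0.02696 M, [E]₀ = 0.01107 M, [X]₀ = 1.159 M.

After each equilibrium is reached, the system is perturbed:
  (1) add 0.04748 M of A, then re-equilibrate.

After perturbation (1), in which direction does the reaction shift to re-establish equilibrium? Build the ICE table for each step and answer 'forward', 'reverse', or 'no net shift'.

Q₀ = 0.2625 vs Keq = 0.002964 ⇒ Q>K, reverse
Step 1:
                    A           E           X
  I           0.02696     0.01107       1.159
  C          0.009452   -0.009452    -0.01418
  E           0.03641    0.001618       1.145
  solve Keq expr → x = -0.004726; check Q = 0.002964
Then add 0.04748 M of A.
Step 2:
                    A           E           X
  I           0.08389    0.001618       1.145
  C         -0.002007    0.002007     0.00301
  E           0.08188    0.003625       1.148
  solve Keq expr → x = 0.001003; check Q = 0.002964

Direction: forward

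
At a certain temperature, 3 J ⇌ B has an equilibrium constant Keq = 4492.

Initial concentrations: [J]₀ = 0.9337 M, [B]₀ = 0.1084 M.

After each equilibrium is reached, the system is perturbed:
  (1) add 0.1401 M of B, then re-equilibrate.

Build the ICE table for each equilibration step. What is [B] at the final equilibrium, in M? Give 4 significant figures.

Q₀ = 0.1332 vs Keq = 4492 ⇒ Q<K, forward
Step 1:
                    J           B
  I            0.9337      0.1084
  C           -0.8889      0.2963
  E           0.04483      0.4047
  solve Keq expr → x = 0.2963; check Q = 4492
Then add 0.1401 M of B.
Step 2:
                    J           B
  I           0.04483      0.5448
  C          0.004623   -0.001541
  E           0.04945      0.5432
  solve Keq expr → x = -0.001541; check Q = 4492

[B]_eq = 0.5432 M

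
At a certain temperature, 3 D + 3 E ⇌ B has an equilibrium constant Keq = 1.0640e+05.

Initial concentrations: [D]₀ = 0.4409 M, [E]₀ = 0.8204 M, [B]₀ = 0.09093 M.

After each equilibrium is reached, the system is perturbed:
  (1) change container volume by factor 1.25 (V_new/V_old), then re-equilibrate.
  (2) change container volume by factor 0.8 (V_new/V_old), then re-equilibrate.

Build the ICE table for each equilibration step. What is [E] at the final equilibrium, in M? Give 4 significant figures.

[E]_eq = 0.4109 M

Q₀ = 1.921 vs Keq = 1.0640e+05 ⇒ Q<K, forward
Step 1:
                  D         E         B
  init       0.4409    0.8204   0.09093
  Δ         -0.4095   -0.4095    0.1365
  eq        0.03135    0.4109    0.2274
  solve Keq expr → x = 0.1365; check Q = 1.0640e+05
Then change container volume by factor 1.25 (V_new/V_old).
Step 2:
                  D         E         B
  init      0.02508    0.3287     0.182
  Δ         0.01001   0.01001 -0.003336
  eq        0.03509    0.3387    0.1786
  solve Keq expr → x = -0.003336; check Q = 1.0640e+05
Then change container volume by factor 0.8 (V_new/V_old).
Step 3:
                  D         E         B
  init      0.04386    0.4234    0.2233
  Δ        -0.01251  -0.01251   0.00417
  eq        0.03135    0.4109    0.2274
  solve Keq expr → x = 0.00417; check Q = 1.0640e+05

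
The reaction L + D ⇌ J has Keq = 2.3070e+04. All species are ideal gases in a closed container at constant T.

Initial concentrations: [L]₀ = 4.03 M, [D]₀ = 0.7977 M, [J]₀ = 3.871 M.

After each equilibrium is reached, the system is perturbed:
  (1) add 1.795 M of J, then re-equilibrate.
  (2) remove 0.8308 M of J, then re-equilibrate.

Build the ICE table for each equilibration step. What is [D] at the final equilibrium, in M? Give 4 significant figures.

[D]_eq = 7.5536e-05 M

Q₀ = 1.204 vs Keq = 2.3070e+04 ⇒ Q<K, forward
Step 1:
                   L          D          J
  Initial       4.03     0.7977      3.871
  Change     -0.7976    -0.7976     0.7976
  Equil        3.232 6.2607e-05      4.669
  solve Keq expr → x = 0.7976; check Q = 2.3070e+04
Then add 1.795 M of J.
Step 2:
                   L          D          J
  Initial      3.232 6.2607e-05      6.464
  Change  2.4070e-05 2.4070e-05 -2.4070e-05
  Equil        3.232 8.6677e-05      6.464
  solve Keq expr → x = -2.4070e-05; check Q = 2.3070e+04
Then remove 0.8308 M of J.
Step 3:
                   L          D          J
  Initial      3.232 8.6677e-05      5.633
  Change  -1.1141e-05 -1.1141e-05 1.1141e-05
  Equil        3.232 7.5536e-05      5.633
  solve Keq expr → x = 1.1141e-05; check Q = 2.3070e+04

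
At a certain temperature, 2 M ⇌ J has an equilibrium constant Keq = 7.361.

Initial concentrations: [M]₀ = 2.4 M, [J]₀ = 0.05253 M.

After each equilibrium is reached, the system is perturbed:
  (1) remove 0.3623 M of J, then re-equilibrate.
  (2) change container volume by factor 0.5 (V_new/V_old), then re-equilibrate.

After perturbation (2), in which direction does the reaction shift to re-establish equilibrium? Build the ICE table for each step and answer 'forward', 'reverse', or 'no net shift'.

Q₀ = 0.00912 vs Keq = 7.361 ⇒ Q<K, forward
Step 1:
                  M         J
  I             2.4   0.05253
  C           -2.02      1.01
  E          0.3799     1.063
  solve Keq expr → x = 1.01; check Q = 7.361
Then remove 0.3623 M of J.
Step 2:
                  M         J
  I          0.3799    0.7003
  C        -0.06448   0.03224
  E          0.3155    0.7325
  solve Keq expr → x = 0.03224; check Q = 7.361
Then change container volume by factor 0.5 (V_new/V_old).
Step 3:
                  M         J
  I          0.6309     1.465
  C         -0.1719   0.08594
  E           0.459     1.551
  solve Keq expr → x = 0.08594; check Q = 7.361

Direction: forward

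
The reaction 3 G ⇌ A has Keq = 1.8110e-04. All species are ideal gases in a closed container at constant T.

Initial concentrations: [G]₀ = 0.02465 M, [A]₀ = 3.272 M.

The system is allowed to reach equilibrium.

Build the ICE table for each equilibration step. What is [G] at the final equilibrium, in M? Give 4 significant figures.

[G]_eq = 9.391 M

Q₀ = 2.1846e+05 vs Keq = 1.8110e-04 ⇒ Q>K, reverse
Step 1:
                   G          A
  init       0.02465      3.272
  Δ            9.366     -3.122
  eq           9.391       0.15
  solve Keq expr → x = -3.122; check Q = 1.8110e-04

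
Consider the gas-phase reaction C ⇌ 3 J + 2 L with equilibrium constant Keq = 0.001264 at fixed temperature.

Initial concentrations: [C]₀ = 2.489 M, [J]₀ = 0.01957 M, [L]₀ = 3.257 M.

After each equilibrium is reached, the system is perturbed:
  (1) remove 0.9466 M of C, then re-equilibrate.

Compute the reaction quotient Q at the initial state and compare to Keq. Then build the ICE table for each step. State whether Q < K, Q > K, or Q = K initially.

Q₀ = 3.1944e-05 vs Keq = 0.001264 ⇒ Q<K, forward
Step 1:
                  C         J         L
  Initial     2.489   0.01957     3.257
  Change   -0.01552   0.04656   0.03104
  Equil       2.473   0.06613     3.288
  solve Keq expr → x = 0.01552; check Q = 0.001264
Then remove 0.9466 M of C.
Step 2:
                  C         J         L
  Initial     1.527   0.06613     3.288
  Change   0.003236 -0.009709 -0.006473
  Equil        1.53   0.05642     3.282
  solve Keq expr → x = -0.003236; check Q = 0.001264

Q₀ = 3.1944e-05; Q < K (proceeds forward)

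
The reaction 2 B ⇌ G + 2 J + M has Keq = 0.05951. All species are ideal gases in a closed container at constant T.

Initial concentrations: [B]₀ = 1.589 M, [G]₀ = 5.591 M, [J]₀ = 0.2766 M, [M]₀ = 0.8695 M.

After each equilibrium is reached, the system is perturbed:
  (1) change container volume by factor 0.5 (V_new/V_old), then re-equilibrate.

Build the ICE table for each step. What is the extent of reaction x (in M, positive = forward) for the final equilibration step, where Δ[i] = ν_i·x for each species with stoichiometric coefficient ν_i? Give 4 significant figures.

Q₀ = 0.1473 vs Keq = 0.05951 ⇒ Q>K, reverse
Step 1:
                   B          G          J          M
  init         1.589      5.591     0.2766     0.8695
  Δ          0.08581   -0.04291   -0.08581   -0.04291
  eq           1.675      5.548     0.1908     0.8266
  solve Keq expr → x = -0.04291; check Q = 0.05951
Then change container volume by factor 0.5 (V_new/V_old).
Step 2:
                   B          G          J          M
  init          3.35       11.1     0.3816      1.653
  Δ           0.1745   -0.08726    -0.1745   -0.08726
  eq           3.524      11.01     0.2071      1.566
  solve Keq expr → x = -0.08726; check Q = 0.05951

x = -0.08726 M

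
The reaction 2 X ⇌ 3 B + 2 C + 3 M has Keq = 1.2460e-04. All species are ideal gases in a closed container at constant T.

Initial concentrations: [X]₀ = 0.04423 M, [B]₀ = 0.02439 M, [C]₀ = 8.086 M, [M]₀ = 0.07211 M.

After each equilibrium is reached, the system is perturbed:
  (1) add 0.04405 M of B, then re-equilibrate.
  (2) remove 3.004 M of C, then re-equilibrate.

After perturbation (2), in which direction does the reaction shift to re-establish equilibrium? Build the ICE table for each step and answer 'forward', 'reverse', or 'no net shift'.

Q₀ = 1.8183e-04 vs Keq = 1.2460e-04 ⇒ Q>K, reverse
Step 1:
                    X           B           C           M
  Initial     0.04423     0.02439       8.086     0.07211
  Change     0.001259   -0.001889   -0.001259   -0.001889
  Equil       0.04549      0.0225       8.085     0.07022
  solve Keq expr → x = -6.2967e-04; check Q = 1.2460e-04
Then add 0.04405 M of B.
Step 2:
                    X           B           C           M
  Initial     0.04549     0.06655       8.085     0.07022
  Change      0.01621    -0.02432    -0.01621    -0.02432
  Equil        0.0617     0.04223       8.069      0.0459
  solve Keq expr → x = -0.008106; check Q = 1.2460e-04
Then remove 3.004 M of C.
Step 3:
                    X           B           C           M
  Initial      0.0617     0.04223       5.065      0.0459
  Change    -0.004134    0.006201    0.004134    0.006201
  Equil       0.05757     0.04843       5.069      0.0521
  solve Keq expr → x = 0.002067; check Q = 1.2460e-04

Direction: forward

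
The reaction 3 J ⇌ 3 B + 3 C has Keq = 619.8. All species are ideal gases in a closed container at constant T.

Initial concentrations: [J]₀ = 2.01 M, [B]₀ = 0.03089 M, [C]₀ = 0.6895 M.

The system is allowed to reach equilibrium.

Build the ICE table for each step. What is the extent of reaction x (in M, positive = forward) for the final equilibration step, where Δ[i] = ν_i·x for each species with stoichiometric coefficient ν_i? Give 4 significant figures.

x = 0.5269 M

Q₀ = 1.1898e-06 vs Keq = 619.8 ⇒ Q<K, forward
Step 1:
                   J          B          C
  I             2.01    0.03089     0.6895
  C           -1.581      1.581      1.581
  E           0.4292      1.612       2.27
  solve Keq expr → x = 0.5269; check Q = 619.8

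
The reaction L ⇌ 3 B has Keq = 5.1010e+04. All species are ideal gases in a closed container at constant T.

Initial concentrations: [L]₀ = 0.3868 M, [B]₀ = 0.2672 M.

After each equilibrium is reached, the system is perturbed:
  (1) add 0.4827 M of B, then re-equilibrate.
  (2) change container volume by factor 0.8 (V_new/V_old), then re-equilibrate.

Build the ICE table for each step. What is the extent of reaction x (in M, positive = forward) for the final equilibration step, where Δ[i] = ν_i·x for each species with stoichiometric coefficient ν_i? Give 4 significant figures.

x = -9.5933e-05 M

Q₀ = 0.04932 vs Keq = 5.1010e+04 ⇒ Q<K, forward
Step 1:
                  L         B
  I          0.3868    0.2672
  C         -0.3867      1.16
  E       5.7018e-05     1.427
  solve Keq expr → x = 0.3867; check Q = 5.1010e+04
Then add 0.4827 M of B.
Step 2:
                  L         B
  I       5.7018e-05      1.91
  C       7.9557e-05 -2.3867e-04
  E       1.3657e-04      1.91
  solve Keq expr → x = -7.9557e-05; check Q = 5.1010e+04
Then change container volume by factor 0.8 (V_new/V_old).
Step 3:
                  L         B
  I       1.7072e-04     2.387
  C       9.5933e-05 -2.8780e-04
  E       2.6665e-04     2.387
  solve Keq expr → x = -9.5933e-05; check Q = 5.1010e+04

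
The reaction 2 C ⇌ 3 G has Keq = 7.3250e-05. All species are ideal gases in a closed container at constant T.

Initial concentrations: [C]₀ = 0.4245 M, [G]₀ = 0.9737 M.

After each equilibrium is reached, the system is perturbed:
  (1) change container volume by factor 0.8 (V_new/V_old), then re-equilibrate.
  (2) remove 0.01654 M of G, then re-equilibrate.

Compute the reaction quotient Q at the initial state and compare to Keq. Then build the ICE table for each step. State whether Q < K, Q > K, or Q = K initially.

Q₀ = 5.123; Q > K (proceeds reverse)

Q₀ = 5.123 vs Keq = 7.3250e-05 ⇒ Q>K, reverse
Step 1:
                   C          G
  init        0.4245     0.9737
  Δ           0.6204    -0.9306
  eq           1.045    0.04308
  solve Keq expr → x = -0.3102; check Q = 7.3250e-05
Then change container volume by factor 0.8 (V_new/V_old).
Step 2:
                   C          G
  init         1.306    0.05386
  Δ         0.002531  -0.003796
  eq           1.309    0.05006
  solve Keq expr → x = -0.001265; check Q = 7.3250e-05
Then remove 0.01654 M of G.
Step 3:
                   C          G
  init         1.309    0.03352
  Δ         -0.01084    0.01626
  eq           1.298    0.04978
  solve Keq expr → x = 0.005421; check Q = 7.3250e-05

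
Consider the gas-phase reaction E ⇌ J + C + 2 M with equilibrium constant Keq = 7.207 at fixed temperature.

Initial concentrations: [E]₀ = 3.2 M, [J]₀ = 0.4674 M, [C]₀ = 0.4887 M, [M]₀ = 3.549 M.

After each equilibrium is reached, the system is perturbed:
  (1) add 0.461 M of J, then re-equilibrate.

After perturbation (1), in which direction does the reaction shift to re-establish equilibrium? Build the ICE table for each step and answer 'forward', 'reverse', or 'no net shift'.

Q₀ = 0.8991 vs Keq = 7.207 ⇒ Q<K, forward
Step 1:
                  E         J         C         M
  I             3.2    0.4674    0.4887     3.549
  C         -0.4948    0.4948    0.4948    0.9897
  E           2.705    0.9622    0.9835     4.539
  solve Keq expr → x = 0.4948; check Q = 7.207
Then add 0.461 M of J.
Step 2:
                  E         J         C         M
  I           2.705     1.423    0.9835     4.539
  C          0.1266   -0.1266   -0.1266   -0.2532
  E           2.832     1.297     0.857     4.286
  solve Keq expr → x = -0.1266; check Q = 7.207

Direction: reverse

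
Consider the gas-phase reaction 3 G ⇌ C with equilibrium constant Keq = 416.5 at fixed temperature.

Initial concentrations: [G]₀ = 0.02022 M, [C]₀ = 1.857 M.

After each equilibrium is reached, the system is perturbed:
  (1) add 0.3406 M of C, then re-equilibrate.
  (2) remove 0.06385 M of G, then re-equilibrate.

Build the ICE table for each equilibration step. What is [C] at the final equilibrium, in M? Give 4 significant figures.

Q₀ = 2.2463e+05 vs Keq = 416.5 ⇒ Q>K, reverse
Step 1:
                   G          C
  I          0.02022      1.857
  C           0.1429   -0.04765
  E           0.1632      1.809
  solve Keq expr → x = -0.04765; check Q = 416.5
Then add 0.3406 M of C.
Step 2:
                   G          C
  I           0.1632       2.15
  C          0.00957   -0.00319
  E           0.1727      2.147
  solve Keq expr → x = -0.00319; check Q = 416.5
Then remove 0.06385 M of G.
Step 3:
                   G          C
  I           0.1089      2.147
  C          0.06328   -0.02109
  E           0.1722      2.126
  solve Keq expr → x = -0.02109; check Q = 416.5

[C]_eq = 2.126 M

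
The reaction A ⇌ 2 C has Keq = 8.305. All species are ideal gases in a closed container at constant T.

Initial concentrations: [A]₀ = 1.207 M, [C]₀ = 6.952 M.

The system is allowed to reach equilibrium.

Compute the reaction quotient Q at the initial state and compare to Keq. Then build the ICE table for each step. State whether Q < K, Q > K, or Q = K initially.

Q₀ = 40.04; Q > K (proceeds reverse)

Q₀ = 40.04 vs Keq = 8.305 ⇒ Q>K, reverse
Step 1:
                    A           C
  Initial       1.207       6.952
  Change        1.228      -2.455
  Equil         2.435       4.497
  solve Keq expr → x = -1.228; check Q = 8.305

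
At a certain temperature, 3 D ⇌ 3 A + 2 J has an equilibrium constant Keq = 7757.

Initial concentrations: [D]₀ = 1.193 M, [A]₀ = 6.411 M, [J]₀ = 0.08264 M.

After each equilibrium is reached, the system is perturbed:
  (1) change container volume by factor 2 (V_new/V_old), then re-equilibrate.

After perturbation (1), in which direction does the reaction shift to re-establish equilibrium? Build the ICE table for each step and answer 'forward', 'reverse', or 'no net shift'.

Q₀ = 1.06 vs Keq = 7757 ⇒ Q<K, forward
Step 1:
                   D          A          J
  Initial      1.193      6.411    0.08264
  Change     -0.9054     0.9054     0.6036
  Equil       0.2876      7.316     0.6863
  solve Keq expr → x = 0.3018; check Q = 7757
Then change container volume by factor 2 (V_new/V_old).
Step 2:
                   D          A          J
  Initial     0.1438      3.658     0.3431
  Change     -0.0466     0.0466    0.03106
  Equil      0.09719      3.705     0.3742
  solve Keq expr → x = 0.01553; check Q = 7757

Direction: forward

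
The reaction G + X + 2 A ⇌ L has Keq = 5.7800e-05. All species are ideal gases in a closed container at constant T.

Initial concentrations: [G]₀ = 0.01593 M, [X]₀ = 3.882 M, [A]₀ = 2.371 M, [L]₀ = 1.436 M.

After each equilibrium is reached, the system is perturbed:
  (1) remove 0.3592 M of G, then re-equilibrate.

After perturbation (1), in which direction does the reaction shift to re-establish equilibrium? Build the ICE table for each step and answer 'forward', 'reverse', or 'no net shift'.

Direction: reverse

Q₀ = 4.131 vs Keq = 5.7800e-05 ⇒ Q>K, reverse
Step 1:
                    G           X           A           L
  I           0.01593       3.882       2.371       1.436
  C             1.424       1.424       2.848      -1.424
  E              1.44       5.306       5.219     0.01203
  solve Keq expr → x = -1.424; check Q = 5.7800e-05
Then remove 0.3592 M of G.
Step 2:
                    G           X           A           L
  I             1.081       5.306       5.219     0.01203
  C           0.00295     0.00295    0.005901    -0.00295
  E             1.084       5.309       5.225    0.009078
  solve Keq expr → x = -0.00295; check Q = 5.7800e-05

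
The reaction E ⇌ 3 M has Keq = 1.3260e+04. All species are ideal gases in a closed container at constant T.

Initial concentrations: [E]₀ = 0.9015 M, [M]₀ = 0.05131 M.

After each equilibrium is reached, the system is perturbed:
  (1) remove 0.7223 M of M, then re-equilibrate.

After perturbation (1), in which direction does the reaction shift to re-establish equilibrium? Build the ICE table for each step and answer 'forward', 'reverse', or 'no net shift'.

Direction: forward

Q₀ = 1.4984e-04 vs Keq = 1.3260e+04 ⇒ Q<K, forward
Step 1:
                   E          M
  init        0.9015    0.05131
  Δ          -0.8999        2.7
  eq         0.00157      2.751
  solve Keq expr → x = 0.8999; check Q = 1.3260e+04
Then remove 0.7223 M of M.
Step 2:
                   E          M
  init       0.00157      2.029
  Δ       -9.3789e-04   0.002814
  eq      6.3238e-04      2.032
  solve Keq expr → x = 9.3789e-04; check Q = 1.3260e+04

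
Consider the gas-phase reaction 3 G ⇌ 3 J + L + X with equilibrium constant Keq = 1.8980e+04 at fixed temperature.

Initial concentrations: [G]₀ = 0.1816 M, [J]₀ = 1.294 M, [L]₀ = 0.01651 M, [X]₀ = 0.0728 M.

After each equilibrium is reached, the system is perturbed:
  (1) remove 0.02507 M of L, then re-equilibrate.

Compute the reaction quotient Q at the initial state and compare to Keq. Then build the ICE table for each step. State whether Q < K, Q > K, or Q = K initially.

Q₀ = 0.4348 vs Keq = 1.8980e+04 ⇒ Q<K, forward
Step 1:
                    G           J           L           X
  I            0.1816       1.294     0.01651      0.0728
  C             -0.17        0.17     0.05666     0.05666
  E           0.01161       1.464     0.07317      0.1295
  solve Keq expr → x = 0.05666; check Q = 1.8980e+04
Then remove 0.02507 M of L.
Step 2:
                    G           J           L           X
  I           0.01161       1.464      0.0481      0.1295
  C         -0.001459    0.001459  4.8623e-04  4.8623e-04
  E           0.01015       1.465     0.04859      0.1299
  solve Keq expr → x = 4.8623e-04; check Q = 1.8980e+04

Q₀ = 0.4348; Q < K (proceeds forward)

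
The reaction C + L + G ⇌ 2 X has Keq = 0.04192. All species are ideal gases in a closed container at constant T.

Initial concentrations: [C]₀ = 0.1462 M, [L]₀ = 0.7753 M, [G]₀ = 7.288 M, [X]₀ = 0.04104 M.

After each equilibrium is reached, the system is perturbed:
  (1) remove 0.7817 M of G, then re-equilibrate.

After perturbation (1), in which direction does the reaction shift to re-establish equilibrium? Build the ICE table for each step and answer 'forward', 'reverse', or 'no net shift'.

Direction: reverse

Q₀ = 0.002039 vs Keq = 0.04192 ⇒ Q<K, forward
Step 1:
                    C           L           G           X
  init         0.1462      0.7753       7.288     0.04104
  Δ          -0.05156    -0.05156    -0.05156      0.1031
  eq          0.09464      0.7237       7.236      0.1442
  solve Keq expr → x = 0.05156; check Q = 0.04192
Then remove 0.7817 M of G.
Step 2:
                    C           L           G           X
  init        0.09464      0.7237       6.455      0.1442
  Δ           0.00284     0.00284     0.00284    -0.00568
  eq          0.09748      0.7266       6.458      0.1385
  solve Keq expr → x = -0.00284; check Q = 0.04192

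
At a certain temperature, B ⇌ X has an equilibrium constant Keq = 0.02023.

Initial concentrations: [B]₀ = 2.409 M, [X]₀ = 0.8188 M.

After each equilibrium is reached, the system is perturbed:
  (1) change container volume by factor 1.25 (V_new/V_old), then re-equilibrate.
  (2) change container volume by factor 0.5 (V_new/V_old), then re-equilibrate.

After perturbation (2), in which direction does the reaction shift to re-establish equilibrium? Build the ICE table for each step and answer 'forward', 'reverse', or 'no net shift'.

Q₀ = 0.3399 vs Keq = 0.02023 ⇒ Q>K, reverse
Step 1:
                    B           X
  I             2.409      0.8188
  C            0.7548     -0.7548
  E             3.164       0.064
  solve Keq expr → x = -0.7548; check Q = 0.02023
Then change container volume by factor 1.25 (V_new/V_old).
Step 2:
                    B           X
  I             2.531      0.0512
  C                 0           0
  E             2.531      0.0512
  solve Keq expr → x = 0; check Q = 0.02023
Then change container volume by factor 0.5 (V_new/V_old).
Step 3:
                    B           X
  I             5.062      0.1024
  C                 0           0
  E             5.062      0.1024
  solve Keq expr → x = 0; check Q = 0.02023

Direction: no net shift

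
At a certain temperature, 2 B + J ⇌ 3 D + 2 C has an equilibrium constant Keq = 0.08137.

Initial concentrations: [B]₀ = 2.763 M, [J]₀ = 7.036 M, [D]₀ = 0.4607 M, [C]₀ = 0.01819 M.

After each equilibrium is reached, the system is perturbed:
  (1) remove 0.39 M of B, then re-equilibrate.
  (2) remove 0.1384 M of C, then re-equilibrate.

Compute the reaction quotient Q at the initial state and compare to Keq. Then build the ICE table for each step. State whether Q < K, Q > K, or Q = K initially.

Q₀ = 6.0233e-07 vs Keq = 0.08137 ⇒ Q<K, forward
Step 1:
                   B          J          D          C
  I            2.763      7.036     0.4607    0.01819
  C          -0.7395    -0.3697      1.109     0.7395
  E            2.024      6.666       1.57     0.7577
  solve Keq expr → x = 0.3697; check Q = 0.08137
Then remove 0.39 M of B.
Step 2:
                   B          J          D          C
  I            1.634      6.666       1.57     0.7577
  C          0.06132    0.03066   -0.09198   -0.06132
  E            1.695      6.697      1.478     0.6963
  solve Keq expr → x = -0.03066; check Q = 0.08137
Then remove 0.1384 M of C.
Step 3:
                   B          J          D          C
  I            1.695      6.697      1.478     0.5579
  C         -0.05797   -0.02899    0.08696    0.05797
  E            1.637      6.668      1.565     0.6159
  solve Keq expr → x = 0.02899; check Q = 0.08137

Q₀ = 6.0233e-07; Q < K (proceeds forward)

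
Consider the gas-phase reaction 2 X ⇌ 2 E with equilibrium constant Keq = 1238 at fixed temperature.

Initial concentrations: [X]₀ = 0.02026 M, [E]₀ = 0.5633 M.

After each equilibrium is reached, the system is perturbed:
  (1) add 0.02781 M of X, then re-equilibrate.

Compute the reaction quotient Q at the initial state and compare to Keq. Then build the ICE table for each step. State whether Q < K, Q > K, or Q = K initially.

Q₀ = 773; Q < K (proceeds forward)

Q₀ = 773 vs Keq = 1238 ⇒ Q<K, forward
Step 1:
                   X          E
  I          0.02026     0.5633
  C        -0.004133   0.004133
  E          0.01613     0.5674
  solve Keq expr → x = 0.002066; check Q = 1238
Then add 0.02781 M of X.
Step 2:
                   X          E
  I          0.04394     0.5674
  C         -0.02704    0.02704
  E           0.0169     0.5945
  solve Keq expr → x = 0.01352; check Q = 1238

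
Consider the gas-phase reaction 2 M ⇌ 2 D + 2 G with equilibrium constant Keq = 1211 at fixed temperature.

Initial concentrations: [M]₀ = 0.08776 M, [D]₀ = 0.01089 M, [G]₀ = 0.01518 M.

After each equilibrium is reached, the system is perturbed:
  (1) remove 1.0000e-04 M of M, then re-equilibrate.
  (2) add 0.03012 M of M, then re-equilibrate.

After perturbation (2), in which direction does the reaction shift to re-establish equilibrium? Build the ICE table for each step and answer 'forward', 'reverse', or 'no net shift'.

Q₀ = 3.5482e-06 vs Keq = 1211 ⇒ Q<K, forward
Step 1:
                   M          D          G
  init       0.08776    0.01089    0.01518
  Δ         -0.08747    0.08747    0.08747
  eq      2.9014e-04    0.09836     0.1026
  solve Keq expr → x = 0.04373; check Q = 1211
Then remove 1.0000e-04 M of M.
Step 2:
                   M          D          G
  init    1.9014e-04    0.09836     0.1026
  Δ       9.9426e-05 -9.9426e-05 -9.9426e-05
  eq      2.8956e-04    0.09826     0.1026
  solve Keq expr → x = -4.9713e-05; check Q = 1211
Then add 0.03012 M of M.
Step 3:
                   M          D          G
  init       0.03041    0.09826     0.1026
  Δ         -0.02992    0.02992    0.02992
  eq      4.8795e-04     0.1282     0.1325
  solve Keq expr → x = 0.01496; check Q = 1211

Direction: forward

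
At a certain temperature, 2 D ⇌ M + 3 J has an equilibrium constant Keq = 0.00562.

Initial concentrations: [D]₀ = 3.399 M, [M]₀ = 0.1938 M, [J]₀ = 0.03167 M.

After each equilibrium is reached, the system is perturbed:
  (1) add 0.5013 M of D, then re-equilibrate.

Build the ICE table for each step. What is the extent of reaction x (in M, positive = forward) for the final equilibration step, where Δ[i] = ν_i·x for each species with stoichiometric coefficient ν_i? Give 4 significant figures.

x = 0.01498 M

Q₀ = 5.3284e-07 vs Keq = 0.00562 ⇒ Q<K, forward
Step 1:
                  D         M         J
  Initial     3.399    0.1938   0.03167
  Change    -0.3309    0.1655    0.4964
  Equil       3.068    0.3593    0.5281
  solve Keq expr → x = 0.1655; check Q = 0.00562
Then add 0.5013 M of D.
Step 2:
                  D         M         J
  Initial     3.569    0.3593    0.5281
  Change   -0.02995   0.01498   0.04493
  Equil       3.539    0.3742     0.573
  solve Keq expr → x = 0.01498; check Q = 0.00562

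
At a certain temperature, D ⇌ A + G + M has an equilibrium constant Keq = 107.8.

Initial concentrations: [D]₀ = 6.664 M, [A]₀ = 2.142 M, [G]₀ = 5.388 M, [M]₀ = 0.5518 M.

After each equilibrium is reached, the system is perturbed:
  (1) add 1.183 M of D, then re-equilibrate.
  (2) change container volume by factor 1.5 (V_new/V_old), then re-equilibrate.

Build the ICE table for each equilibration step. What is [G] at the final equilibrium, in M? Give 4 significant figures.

[G]_eq = 7.358 M

Q₀ = 0.9556 vs Keq = 107.8 ⇒ Q<K, forward
Step 1:
                   D          A          G          M
  init         6.664      2.142      5.388     0.5518
  Δ           -4.104      4.104      4.104      4.104
  eq            2.56      6.246      9.492      4.656
  solve Keq expr → x = 4.104; check Q = 107.8
Then add 1.183 M of D.
Step 2:
                   D          A          G          M
  init         3.743      6.246      9.492      4.656
  Δ          -0.5081     0.5081     0.5081     0.5081
  eq           3.235      6.754         10      5.164
  solve Keq expr → x = 0.5081; check Q = 107.8
Then change container volume by factor 1.5 (V_new/V_old).
Step 3:
                   D          A          G          M
  init         2.157      4.503      6.667      3.442
  Δ          -0.6913     0.6913     0.6913     0.6913
  eq           1.465      5.194      7.358      4.134
  solve Keq expr → x = 0.6913; check Q = 107.8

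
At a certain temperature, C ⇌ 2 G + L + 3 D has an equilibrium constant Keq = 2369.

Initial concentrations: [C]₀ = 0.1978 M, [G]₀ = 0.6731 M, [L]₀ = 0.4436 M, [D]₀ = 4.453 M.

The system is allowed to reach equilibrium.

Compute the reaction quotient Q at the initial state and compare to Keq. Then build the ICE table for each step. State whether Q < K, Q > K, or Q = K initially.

Q₀ = 89.72; Q < K (proceeds forward)

Q₀ = 89.72 vs Keq = 2369 ⇒ Q<K, forward
Step 1:
                   C          G          L          D
  Initial     0.1978     0.6731     0.4436      4.453
  Change     -0.1662     0.3324     0.1662     0.4986
  Equil       0.0316      1.006     0.6098      4.952
  solve Keq expr → x = 0.1662; check Q = 2369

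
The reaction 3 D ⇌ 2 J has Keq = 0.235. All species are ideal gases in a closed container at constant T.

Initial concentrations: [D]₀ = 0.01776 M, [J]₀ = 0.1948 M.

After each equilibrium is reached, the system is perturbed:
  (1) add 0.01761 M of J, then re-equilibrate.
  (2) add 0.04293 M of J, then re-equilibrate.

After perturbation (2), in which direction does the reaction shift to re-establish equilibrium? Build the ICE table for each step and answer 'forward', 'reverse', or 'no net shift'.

Q₀ = 6774 vs Keq = 0.235 ⇒ Q>K, reverse
Step 1:
                   D          J
  I          0.01776     0.1948
  C           0.2121    -0.1414
  E           0.2298    0.05342
  solve Keq expr → x = -0.07069; check Q = 0.235
Then add 0.01761 M of J.
Step 2:
                   D          J
  I           0.2298    0.07103
  C          0.01724   -0.01149
  E           0.2471    0.05953
  solve Keq expr → x = -0.005745; check Q = 0.235
Then add 0.04293 M of J.
Step 3:
                   D          J
  I           0.2471     0.1025
  C          0.04117   -0.02745
  E           0.2882    0.07502
  solve Keq expr → x = -0.01372; check Q = 0.235

Direction: reverse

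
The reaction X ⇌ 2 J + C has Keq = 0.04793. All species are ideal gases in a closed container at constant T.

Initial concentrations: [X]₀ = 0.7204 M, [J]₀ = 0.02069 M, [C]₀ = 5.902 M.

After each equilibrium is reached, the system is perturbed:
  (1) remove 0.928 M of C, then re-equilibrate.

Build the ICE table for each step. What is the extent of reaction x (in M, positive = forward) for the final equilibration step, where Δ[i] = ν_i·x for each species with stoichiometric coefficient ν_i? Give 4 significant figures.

Q₀ = 0.003507 vs Keq = 0.04793 ⇒ Q<K, forward
Step 1:
                   X          J          C
  I           0.7204    0.02069      5.902
  C         -0.02709    0.05417    0.02709
  E           0.6933    0.07486      5.929
  solve Keq expr → x = 0.02709; check Q = 0.04793
Then remove 0.928 M of C.
Step 2:
                   X          J          C
  I           0.6933    0.07486      5.001
  C        -0.003217   0.006435   0.003217
  E           0.6901     0.0813      5.004
  solve Keq expr → x = 0.003217; check Q = 0.04793

x = 0.003217 M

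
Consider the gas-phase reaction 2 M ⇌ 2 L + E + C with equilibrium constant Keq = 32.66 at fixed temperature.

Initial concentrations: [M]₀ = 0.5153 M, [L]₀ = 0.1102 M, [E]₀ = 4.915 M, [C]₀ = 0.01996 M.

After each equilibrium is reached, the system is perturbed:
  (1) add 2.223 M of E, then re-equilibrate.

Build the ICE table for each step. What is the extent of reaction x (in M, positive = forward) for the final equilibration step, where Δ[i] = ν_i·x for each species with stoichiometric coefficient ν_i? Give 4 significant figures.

Q₀ = 0.004487 vs Keq = 32.66 ⇒ Q<K, forward
Step 1:
                    M           L           E           C
  I            0.5153      0.1102       4.915     0.01996
  C           -0.4158      0.4158      0.2079      0.2079
  E           0.09946       0.526       5.123      0.2279
  solve Keq expr → x = 0.2079; check Q = 32.66
Then add 2.223 M of E.
Step 2:
                    M           L           E           C
  I           0.09946       0.526       7.346      0.2279
  C           0.01446    -0.01446   -0.007229   -0.007229
  E            0.1139      0.5116       7.339      0.2207
  solve Keq expr → x = -0.007229; check Q = 32.66

x = -0.007229 M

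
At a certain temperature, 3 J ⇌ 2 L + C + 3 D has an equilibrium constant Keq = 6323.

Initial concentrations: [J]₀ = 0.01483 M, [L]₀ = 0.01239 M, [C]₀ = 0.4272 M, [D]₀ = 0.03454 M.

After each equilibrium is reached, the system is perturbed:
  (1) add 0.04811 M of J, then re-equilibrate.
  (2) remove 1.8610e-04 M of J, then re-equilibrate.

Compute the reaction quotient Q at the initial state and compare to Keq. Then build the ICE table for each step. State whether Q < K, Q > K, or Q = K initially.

Q₀ = 8.2855e-04; Q < K (proceeds forward)

Q₀ = 8.2855e-04 vs Keq = 6323 ⇒ Q<K, forward
Step 1:
                  J         L         C         D
  Initial   0.01483   0.01239    0.4272   0.03454
  Change   -0.01467  0.009781   0.00489   0.01467
  Equil   1.5878e-04   0.02217    0.4321   0.04921
  solve Keq expr → x = 0.00489; check Q = 6323
Then add 0.04811 M of J.
Step 2:
                  J         L         C         D
  Initial   0.04827   0.02217    0.4321   0.04921
  Change    -0.0477    0.0318    0.0159    0.0477
  Equil   5.7266e-04   0.05397     0.448   0.09691
  solve Keq expr → x = 0.0159; check Q = 6323
Then remove 1.8610e-04 M of J.
Step 3:
                  J         L         C         D
  Initial 3.8656e-04   0.05397     0.448   0.09691
  Change  1.8412e-04 -1.2275e-04 -6.1373e-05 -1.8412e-04
  Equil   5.7068e-04   0.05385    0.4479   0.09672
  solve Keq expr → x = -6.1373e-05; check Q = 6323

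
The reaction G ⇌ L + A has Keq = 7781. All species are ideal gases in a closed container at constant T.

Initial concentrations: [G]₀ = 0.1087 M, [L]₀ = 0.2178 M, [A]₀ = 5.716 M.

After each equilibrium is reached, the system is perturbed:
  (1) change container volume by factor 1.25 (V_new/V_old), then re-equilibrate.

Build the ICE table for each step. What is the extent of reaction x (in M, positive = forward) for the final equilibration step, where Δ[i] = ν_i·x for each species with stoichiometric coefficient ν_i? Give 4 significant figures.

Q₀ = 11.45 vs Keq = 7781 ⇒ Q<K, forward
Step 1:
                  G         L         A
  Initial    0.1087    0.2178     5.716
  Change    -0.1085    0.1085    0.1085
  Equil   2.4422e-04    0.3263     5.824
  solve Keq expr → x = 0.1085; check Q = 7781
Then change container volume by factor 1.25 (V_new/V_old).
Step 2:
                  G         L         A
  Initial 1.9537e-04     0.261      4.66
  Change  -3.9050e-05 3.9050e-05 3.9050e-05
  Equil   1.5632e-04     0.261      4.66
  solve Keq expr → x = 3.9050e-05; check Q = 7781

x = 3.9050e-05 M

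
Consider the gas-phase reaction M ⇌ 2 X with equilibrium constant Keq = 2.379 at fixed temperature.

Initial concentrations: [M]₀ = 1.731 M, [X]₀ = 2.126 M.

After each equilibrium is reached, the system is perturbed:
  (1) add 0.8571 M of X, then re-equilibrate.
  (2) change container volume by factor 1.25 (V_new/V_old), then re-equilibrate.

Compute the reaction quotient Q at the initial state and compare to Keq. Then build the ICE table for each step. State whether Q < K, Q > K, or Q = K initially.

Q₀ = 2.611 vs Keq = 2.379 ⇒ Q>K, reverse
Step 1:
                   M          X
  I            1.731      2.126
  C          0.03744   -0.07488
  E            1.768      2.051
  solve Keq expr → x = -0.03744; check Q = 2.379
Then add 0.8571 M of X.
Step 2:
                   M          X
  I            1.768      2.908
  C           0.3355     -0.671
  E            2.104      2.237
  solve Keq expr → x = -0.3355; check Q = 2.379
Then change container volume by factor 1.25 (V_new/V_old).
Step 3:
                   M          X
  I            1.683       1.79
  C          -0.0812     0.1624
  E            1.602      1.952
  solve Keq expr → x = 0.0812; check Q = 2.379

Q₀ = 2.611; Q > K (proceeds reverse)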